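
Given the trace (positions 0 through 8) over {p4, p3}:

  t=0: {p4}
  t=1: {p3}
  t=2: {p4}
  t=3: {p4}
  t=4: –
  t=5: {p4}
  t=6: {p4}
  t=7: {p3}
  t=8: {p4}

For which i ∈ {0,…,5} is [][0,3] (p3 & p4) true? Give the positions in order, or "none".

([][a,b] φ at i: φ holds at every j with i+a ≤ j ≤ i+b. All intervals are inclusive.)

Evaluate at each i in [0,5]:
  i=0: ✗ (fails at j=0)
  i=1: ✗ (fails at j=1)
  i=2: ✗ (fails at j=2)
  i=3: ✗ (fails at j=3)
  i=4: ✗ (fails at j=4)
  i=5: ✗ (fails at j=5)

none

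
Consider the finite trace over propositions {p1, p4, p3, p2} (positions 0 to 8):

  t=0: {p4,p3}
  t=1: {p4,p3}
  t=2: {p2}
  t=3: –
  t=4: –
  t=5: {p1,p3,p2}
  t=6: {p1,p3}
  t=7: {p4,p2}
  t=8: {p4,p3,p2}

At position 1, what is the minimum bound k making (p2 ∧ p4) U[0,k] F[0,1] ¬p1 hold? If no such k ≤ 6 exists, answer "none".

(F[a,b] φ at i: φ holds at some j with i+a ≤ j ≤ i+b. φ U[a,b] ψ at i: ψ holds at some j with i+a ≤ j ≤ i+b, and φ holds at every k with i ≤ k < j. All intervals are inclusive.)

0

Need earliest j ≥ 1 with F[0,1] ¬p1, and (p2 ∧ p4) at every k in [1,j-1].
  j=1: rhs holds (empty prefix). k = 0.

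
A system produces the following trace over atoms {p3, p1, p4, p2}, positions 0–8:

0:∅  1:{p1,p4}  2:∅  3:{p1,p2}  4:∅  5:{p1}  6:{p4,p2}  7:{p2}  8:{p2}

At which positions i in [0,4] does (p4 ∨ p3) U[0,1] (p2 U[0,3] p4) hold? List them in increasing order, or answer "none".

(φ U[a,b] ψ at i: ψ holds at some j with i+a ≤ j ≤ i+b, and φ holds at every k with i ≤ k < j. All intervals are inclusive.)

Evaluate at each i in [0,4]:
  i=0: ✗ (lhs fails at k=0 before rhs at j=1)
  i=1: ✓ (rhs at j=1)
  i=2: ✗ (no rhs in [2,3])
  i=3: ✗ (no rhs in [3,4])
  i=4: ✗ (no rhs in [4,5])

1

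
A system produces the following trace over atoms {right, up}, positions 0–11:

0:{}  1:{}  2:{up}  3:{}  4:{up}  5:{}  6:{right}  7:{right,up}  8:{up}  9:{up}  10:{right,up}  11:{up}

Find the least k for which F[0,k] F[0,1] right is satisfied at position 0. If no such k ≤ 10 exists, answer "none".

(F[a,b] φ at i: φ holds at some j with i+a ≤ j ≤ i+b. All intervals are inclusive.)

Scan j = 0,1,… for F[0,1] right:
  j=0: fails
  j=1: fails
  j=2: fails
  j=3: fails
  j=4: fails
  j=5: holds
First hit at j=5, so smallest k = 5-0 = 5.

5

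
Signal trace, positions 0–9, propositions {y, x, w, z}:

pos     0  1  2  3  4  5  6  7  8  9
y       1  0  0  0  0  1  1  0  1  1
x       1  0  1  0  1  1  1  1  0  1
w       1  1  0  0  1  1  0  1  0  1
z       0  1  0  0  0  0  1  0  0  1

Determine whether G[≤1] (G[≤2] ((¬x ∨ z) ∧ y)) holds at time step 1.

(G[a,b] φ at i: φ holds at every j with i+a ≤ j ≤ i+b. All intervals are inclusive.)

Check G[≤2] ((¬x ∨ z) ∧ y) at every j in [1,2]:
  j=1: fails at 1
  j=2: fails at 2
Fails at j=1 → formula fails.

Does not hold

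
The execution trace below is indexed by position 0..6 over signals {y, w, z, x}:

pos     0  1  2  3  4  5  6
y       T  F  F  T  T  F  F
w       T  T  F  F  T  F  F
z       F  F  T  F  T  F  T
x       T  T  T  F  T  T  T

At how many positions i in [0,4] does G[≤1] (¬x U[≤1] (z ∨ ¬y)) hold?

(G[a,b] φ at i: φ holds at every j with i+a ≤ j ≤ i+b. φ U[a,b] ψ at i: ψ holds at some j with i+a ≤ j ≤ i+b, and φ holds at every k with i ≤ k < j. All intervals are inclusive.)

Evaluate at each i in [0,4]:
  i=0: ✗ (fails at j=0)
  i=1: ✓ (all of [1,2])
  i=2: ✓ (all of [2,3])
  i=3: ✓ (all of [3,4])
  i=4: ✓ (all of [4,5])
Positions where it holds: {1, 2, 3, 4} → 4.

4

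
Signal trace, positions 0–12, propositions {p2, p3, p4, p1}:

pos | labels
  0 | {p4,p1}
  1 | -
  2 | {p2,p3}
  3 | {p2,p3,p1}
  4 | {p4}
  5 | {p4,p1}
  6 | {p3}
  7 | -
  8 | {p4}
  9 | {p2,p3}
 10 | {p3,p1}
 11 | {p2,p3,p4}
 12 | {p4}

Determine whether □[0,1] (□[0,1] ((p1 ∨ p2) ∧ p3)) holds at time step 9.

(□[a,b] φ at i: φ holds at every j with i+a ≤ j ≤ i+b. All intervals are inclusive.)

Check □[0,1] ((p1 ∨ p2) ∧ p3) at every j in [9,10]:
  j=9: holds on [9,10]
  j=10: holds on [10,11]
All positions satisfy it → formula holds.

Holds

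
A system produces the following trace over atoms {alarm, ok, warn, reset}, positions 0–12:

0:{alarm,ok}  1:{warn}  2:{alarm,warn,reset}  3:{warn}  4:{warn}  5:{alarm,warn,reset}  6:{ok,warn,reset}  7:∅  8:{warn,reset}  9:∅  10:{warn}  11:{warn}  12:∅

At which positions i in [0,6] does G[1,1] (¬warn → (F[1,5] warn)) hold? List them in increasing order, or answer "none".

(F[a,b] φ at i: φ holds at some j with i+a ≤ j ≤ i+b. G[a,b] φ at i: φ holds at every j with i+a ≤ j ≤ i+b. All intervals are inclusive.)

Evaluate at each i in [0,6]:
  i=0: ✓ (all of [1,1])
  i=1: ✓ (all of [2,2])
  i=2: ✓ (all of [3,3])
  i=3: ✓ (all of [4,4])
  i=4: ✓ (all of [5,5])
  i=5: ✓ (all of [6,6])
  i=6: ✓ (all of [7,7])

0, 1, 2, 3, 4, 5, 6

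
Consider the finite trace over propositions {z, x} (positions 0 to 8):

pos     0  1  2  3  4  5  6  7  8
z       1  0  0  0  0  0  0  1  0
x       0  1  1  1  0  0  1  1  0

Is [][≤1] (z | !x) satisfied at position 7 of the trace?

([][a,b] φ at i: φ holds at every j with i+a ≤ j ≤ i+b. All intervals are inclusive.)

Check (z | !x) at every j in [7,8]:
  j=7: true
  j=8: true
All positions satisfy it → formula holds.

True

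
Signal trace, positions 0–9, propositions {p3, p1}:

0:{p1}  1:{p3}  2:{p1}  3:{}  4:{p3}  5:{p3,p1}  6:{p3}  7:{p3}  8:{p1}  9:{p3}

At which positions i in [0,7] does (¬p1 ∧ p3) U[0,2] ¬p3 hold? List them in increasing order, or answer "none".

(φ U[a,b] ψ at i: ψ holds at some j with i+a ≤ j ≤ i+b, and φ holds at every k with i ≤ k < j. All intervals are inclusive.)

Evaluate at each i in [0,7]:
  i=0: ✓ (rhs at j=0)
  i=1: ✓ (rhs at j=2; lhs holds on [1,1])
  i=2: ✓ (rhs at j=2)
  i=3: ✓ (rhs at j=3)
  i=4: ✗ (no rhs in [4,6])
  i=5: ✗ (no rhs in [5,7])
  i=6: ✓ (rhs at j=8; lhs holds on [6,7])
  i=7: ✓ (rhs at j=8; lhs holds on [7,7])

0, 1, 2, 3, 6, 7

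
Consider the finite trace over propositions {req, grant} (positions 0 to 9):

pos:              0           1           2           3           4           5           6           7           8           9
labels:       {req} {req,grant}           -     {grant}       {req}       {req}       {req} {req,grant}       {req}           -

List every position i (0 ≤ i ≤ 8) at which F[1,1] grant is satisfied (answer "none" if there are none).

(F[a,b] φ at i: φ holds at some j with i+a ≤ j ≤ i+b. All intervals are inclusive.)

0, 2, 6

Evaluate at each i in [0,8]:
  i=0: ✓ (witness j=1)
  i=1: ✗ (none in [2,2])
  i=2: ✓ (witness j=3)
  i=3: ✗ (none in [4,4])
  i=4: ✗ (none in [5,5])
  i=5: ✗ (none in [6,6])
  i=6: ✓ (witness j=7)
  i=7: ✗ (none in [8,8])
  i=8: ✗ (none in [9,9])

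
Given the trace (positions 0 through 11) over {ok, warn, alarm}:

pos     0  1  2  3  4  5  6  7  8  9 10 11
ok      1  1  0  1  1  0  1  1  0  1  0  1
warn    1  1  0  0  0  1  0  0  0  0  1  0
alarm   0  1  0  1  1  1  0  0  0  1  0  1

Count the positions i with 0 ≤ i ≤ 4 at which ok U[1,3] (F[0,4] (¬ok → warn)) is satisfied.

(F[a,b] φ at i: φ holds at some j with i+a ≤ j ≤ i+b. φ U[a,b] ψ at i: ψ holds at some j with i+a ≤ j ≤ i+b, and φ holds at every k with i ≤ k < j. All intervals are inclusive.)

4

Evaluate at each i in [0,4]:
  i=0: ✓ (rhs at j=1; lhs holds on [0,0])
  i=1: ✓ (rhs at j=2; lhs holds on [1,1])
  i=2: ✗ (lhs fails at k=2 before rhs at j=3)
  i=3: ✓ (rhs at j=4; lhs holds on [3,3])
  i=4: ✓ (rhs at j=5; lhs holds on [4,4])
Positions where it holds: {0, 1, 3, 4} → 4.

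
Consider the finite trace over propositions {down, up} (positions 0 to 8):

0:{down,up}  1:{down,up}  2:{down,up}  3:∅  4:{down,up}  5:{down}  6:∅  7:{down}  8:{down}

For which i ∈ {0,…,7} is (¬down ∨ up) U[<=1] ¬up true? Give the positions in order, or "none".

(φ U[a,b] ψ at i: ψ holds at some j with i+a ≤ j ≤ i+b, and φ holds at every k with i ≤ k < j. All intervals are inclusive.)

2, 3, 4, 5, 6, 7

Evaluate at each i in [0,7]:
  i=0: ✗ (no rhs in [0,1])
  i=1: ✗ (no rhs in [1,2])
  i=2: ✓ (rhs at j=3; lhs holds on [2,2])
  i=3: ✓ (rhs at j=3)
  i=4: ✓ (rhs at j=5; lhs holds on [4,4])
  i=5: ✓ (rhs at j=5)
  i=6: ✓ (rhs at j=6)
  i=7: ✓ (rhs at j=7)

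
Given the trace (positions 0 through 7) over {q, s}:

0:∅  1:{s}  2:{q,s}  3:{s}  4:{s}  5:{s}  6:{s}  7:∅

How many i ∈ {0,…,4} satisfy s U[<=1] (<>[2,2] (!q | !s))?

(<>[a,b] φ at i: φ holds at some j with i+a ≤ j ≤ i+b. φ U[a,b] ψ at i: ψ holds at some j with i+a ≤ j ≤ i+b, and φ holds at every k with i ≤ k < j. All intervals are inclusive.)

4

Evaluate at each i in [0,4]:
  i=0: ✗ (lhs fails at k=0 before rhs at j=1)
  i=1: ✓ (rhs at j=1)
  i=2: ✓ (rhs at j=2)
  i=3: ✓ (rhs at j=3)
  i=4: ✓ (rhs at j=4)
Positions where it holds: {1, 2, 3, 4} → 4.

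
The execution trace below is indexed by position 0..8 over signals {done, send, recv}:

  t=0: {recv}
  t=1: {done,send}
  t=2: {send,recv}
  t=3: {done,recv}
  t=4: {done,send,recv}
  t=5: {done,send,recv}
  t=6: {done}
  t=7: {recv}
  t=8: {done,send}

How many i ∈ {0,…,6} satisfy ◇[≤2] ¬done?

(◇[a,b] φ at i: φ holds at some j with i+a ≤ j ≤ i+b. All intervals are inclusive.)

Evaluate at each i in [0,6]:
  i=0: ✓ (witness j=0)
  i=1: ✓ (witness j=2)
  i=2: ✓ (witness j=2)
  i=3: ✗ (none in [3,5])
  i=4: ✗ (none in [4,6])
  i=5: ✓ (witness j=7)
  i=6: ✓ (witness j=7)
Positions where it holds: {0, 1, 2, 5, 6} → 5.

5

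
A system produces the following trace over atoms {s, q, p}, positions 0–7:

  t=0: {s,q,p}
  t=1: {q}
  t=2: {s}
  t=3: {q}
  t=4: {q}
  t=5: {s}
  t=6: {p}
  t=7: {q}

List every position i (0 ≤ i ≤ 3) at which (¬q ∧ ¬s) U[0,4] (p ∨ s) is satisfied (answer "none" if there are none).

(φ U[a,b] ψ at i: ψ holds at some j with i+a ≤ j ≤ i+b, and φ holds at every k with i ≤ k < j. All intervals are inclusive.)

Evaluate at each i in [0,3]:
  i=0: ✓ (rhs at j=0)
  i=1: ✗ (lhs fails at k=1 before rhs at j=2)
  i=2: ✓ (rhs at j=2)
  i=3: ✗ (lhs fails at k=3 before rhs at j=5)

0, 2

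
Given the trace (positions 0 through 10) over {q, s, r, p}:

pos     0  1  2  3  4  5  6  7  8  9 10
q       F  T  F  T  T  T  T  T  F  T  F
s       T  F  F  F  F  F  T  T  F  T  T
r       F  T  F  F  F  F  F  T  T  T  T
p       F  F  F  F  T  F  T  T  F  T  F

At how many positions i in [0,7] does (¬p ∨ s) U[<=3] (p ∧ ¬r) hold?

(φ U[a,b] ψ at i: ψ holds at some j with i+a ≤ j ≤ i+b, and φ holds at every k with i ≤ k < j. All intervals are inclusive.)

6

Evaluate at each i in [0,7]:
  i=0: ✗ (no rhs in [0,3])
  i=1: ✓ (rhs at j=4; lhs holds on [1,3])
  i=2: ✓ (rhs at j=4; lhs holds on [2,3])
  i=3: ✓ (rhs at j=4; lhs holds on [3,3])
  i=4: ✓ (rhs at j=4)
  i=5: ✓ (rhs at j=6; lhs holds on [5,5])
  i=6: ✓ (rhs at j=6)
  i=7: ✗ (no rhs in [7,10])
Positions where it holds: {1, 2, 3, 4, 5, 6} → 6.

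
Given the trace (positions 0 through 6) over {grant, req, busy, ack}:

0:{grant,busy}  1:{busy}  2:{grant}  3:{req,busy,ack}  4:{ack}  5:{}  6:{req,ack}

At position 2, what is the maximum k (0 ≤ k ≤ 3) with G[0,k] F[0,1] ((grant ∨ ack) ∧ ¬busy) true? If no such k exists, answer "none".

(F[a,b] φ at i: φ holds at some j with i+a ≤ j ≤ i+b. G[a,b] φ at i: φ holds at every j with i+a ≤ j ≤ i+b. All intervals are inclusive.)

3

F[0,1] ((grant ∨ ack) ∧ ¬busy) must hold from j=2 onward; find where it first fails.
  j=2: holds
  j=3: holds
  j=4: holds
  j=5: holds
Holds through j=5; largest k = 3.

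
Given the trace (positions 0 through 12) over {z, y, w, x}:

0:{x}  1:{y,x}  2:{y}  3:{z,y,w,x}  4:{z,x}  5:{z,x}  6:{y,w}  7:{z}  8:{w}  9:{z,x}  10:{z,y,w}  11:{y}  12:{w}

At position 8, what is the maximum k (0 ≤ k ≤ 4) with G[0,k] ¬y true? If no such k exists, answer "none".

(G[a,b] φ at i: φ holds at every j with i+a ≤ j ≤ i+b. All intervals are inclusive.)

1

¬y must hold from j=8 onward; find where it first fails.
  j=8: holds
  j=9: holds
  j=10: fails
Holds on [8,9], so largest k = 1.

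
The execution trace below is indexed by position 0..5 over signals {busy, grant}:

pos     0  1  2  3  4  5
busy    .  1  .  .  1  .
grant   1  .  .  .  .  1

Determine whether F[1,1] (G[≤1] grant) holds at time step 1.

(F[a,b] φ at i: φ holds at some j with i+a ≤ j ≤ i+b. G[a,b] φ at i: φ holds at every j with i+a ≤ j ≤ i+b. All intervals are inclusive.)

No

Check G[≤1] grant at each j in [2,2]:
  j=2: fails at 2
No position in the window satisfies it → formula fails.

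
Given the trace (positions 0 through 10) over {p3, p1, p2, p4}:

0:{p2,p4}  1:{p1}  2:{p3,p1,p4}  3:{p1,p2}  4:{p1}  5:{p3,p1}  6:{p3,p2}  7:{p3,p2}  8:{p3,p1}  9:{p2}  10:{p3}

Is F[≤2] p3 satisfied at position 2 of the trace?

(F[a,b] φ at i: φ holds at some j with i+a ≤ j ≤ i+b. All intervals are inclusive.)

True

Check p3 at each j in [2,4]:
  j=2: true
  j=3: false
  j=4: false
Found at j=2 → formula holds.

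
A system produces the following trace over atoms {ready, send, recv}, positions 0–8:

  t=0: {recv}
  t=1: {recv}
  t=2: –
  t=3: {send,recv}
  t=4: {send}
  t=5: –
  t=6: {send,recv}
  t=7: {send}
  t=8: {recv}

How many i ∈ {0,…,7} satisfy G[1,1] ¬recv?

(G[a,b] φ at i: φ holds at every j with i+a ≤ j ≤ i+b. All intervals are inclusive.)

Evaluate at each i in [0,7]:
  i=0: ✗ (fails at j=1)
  i=1: ✓ (all of [2,2])
  i=2: ✗ (fails at j=3)
  i=3: ✓ (all of [4,4])
  i=4: ✓ (all of [5,5])
  i=5: ✗ (fails at j=6)
  i=6: ✓ (all of [7,7])
  i=7: ✗ (fails at j=8)
Positions where it holds: {1, 3, 4, 6} → 4.

4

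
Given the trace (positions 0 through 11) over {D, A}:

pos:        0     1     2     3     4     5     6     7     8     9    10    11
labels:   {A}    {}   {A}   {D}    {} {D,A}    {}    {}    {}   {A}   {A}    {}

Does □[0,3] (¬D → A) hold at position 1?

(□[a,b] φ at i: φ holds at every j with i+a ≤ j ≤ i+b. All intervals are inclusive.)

Check (¬D → A) at every j in [1,4]:
  j=1: antecedent true; consequent false → ✗
  j=2: antecedent true; consequent true → ✓
  j=3: antecedent false → ✓
  j=4: antecedent true; consequent false → ✗
Fails at j=1 → formula fails.

Does not hold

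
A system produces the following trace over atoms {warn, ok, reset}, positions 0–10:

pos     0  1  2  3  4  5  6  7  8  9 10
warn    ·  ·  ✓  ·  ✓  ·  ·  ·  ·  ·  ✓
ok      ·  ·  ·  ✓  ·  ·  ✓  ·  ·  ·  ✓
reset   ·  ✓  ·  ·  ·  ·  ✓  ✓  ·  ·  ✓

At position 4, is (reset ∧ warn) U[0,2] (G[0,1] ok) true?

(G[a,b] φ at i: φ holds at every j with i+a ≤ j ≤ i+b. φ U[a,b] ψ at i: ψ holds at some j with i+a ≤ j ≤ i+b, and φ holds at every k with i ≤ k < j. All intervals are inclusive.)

Does not hold

Need some j in [4,6] with G[0,1] ok, and (reset ∧ warn) at every k in [4,j-1].
  j=4: G[0,1] ok — fails at 4.
  j=5: G[0,1] ok — fails at 5.
  j=6: G[0,1] ok — fails at 7.
No j in the window works → until fails.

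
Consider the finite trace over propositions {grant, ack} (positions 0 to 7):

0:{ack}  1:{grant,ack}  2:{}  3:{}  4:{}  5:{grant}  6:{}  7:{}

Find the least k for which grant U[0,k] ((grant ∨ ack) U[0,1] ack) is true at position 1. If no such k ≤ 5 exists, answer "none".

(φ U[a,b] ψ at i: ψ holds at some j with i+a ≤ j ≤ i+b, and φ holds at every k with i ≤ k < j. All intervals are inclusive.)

Need earliest j ≥ 1 with ((grant ∨ ack) U[0,1] ack), and grant at every k in [1,j-1].
  j=1: rhs holds (empty prefix). k = 0.

0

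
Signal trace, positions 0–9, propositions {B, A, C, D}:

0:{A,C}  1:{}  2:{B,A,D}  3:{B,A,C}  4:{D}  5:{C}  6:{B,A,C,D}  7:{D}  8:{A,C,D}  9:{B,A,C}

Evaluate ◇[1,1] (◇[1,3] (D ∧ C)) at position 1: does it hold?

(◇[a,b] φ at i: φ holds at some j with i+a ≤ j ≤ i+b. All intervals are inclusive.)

Check ◇[1,3] (D ∧ C) at each j in [2,2]:
  j=2: fails (none in [3,5])
No position in the window satisfies it → formula fails.

Does not hold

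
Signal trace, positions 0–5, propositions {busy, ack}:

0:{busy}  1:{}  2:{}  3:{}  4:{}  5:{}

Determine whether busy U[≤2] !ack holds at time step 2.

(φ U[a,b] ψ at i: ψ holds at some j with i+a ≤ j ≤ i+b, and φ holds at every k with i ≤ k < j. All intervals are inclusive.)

Holds

Need some j in [2,4] with !ack, and busy at every k in [2,j-1].
  j=2: !ack holds; no prefix to check → satisfied.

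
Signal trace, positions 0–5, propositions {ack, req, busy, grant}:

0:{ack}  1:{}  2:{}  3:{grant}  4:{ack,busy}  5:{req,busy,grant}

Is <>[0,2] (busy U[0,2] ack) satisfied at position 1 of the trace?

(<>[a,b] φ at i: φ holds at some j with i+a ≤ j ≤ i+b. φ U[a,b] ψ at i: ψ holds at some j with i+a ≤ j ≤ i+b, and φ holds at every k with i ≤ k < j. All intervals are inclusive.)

False

Check (busy U[0,2] ack) at each j in [1,3]:
  j=1: fails
  j=2: fails
  j=3: fails
No position in the window satisfies it → formula fails.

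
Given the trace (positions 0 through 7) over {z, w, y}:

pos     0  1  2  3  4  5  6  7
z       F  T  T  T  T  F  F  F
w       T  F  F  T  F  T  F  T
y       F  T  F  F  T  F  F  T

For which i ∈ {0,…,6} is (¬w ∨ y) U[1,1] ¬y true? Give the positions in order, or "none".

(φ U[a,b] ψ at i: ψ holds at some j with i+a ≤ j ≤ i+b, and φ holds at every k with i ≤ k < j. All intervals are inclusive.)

Evaluate at each i in [0,6]:
  i=0: ✗ (no rhs in [1,1])
  i=1: ✓ (rhs at j=2; lhs holds on [1,1])
  i=2: ✓ (rhs at j=3; lhs holds on [2,2])
  i=3: ✗ (no rhs in [4,4])
  i=4: ✓ (rhs at j=5; lhs holds on [4,4])
  i=5: ✗ (lhs fails at k=5 before rhs at j=6)
  i=6: ✗ (no rhs in [7,7])

1, 2, 4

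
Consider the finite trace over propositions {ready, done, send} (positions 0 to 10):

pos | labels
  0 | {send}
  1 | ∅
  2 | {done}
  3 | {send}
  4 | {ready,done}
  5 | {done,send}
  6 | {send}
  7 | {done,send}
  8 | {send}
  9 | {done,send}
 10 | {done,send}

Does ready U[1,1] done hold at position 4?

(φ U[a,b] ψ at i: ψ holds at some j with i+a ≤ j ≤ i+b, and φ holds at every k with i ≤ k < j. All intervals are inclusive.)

Need some j in [5,5] with done, and ready at every k in [4,j-1].
  j=5: done holds; ready holds at every k in [4,4] → satisfied.

Yes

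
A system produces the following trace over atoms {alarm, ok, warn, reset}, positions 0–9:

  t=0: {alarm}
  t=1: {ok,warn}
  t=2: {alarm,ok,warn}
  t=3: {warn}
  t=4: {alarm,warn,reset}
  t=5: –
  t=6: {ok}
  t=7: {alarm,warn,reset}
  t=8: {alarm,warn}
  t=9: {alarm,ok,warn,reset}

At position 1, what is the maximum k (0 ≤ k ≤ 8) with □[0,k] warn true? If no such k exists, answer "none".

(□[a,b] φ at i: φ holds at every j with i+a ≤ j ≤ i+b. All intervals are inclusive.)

3

warn must hold from j=1 onward; find where it first fails.
  j=1: holds
  j=2: holds
  j=3: holds
  j=4: holds
  j=5: fails
Holds on [1,4], so largest k = 3.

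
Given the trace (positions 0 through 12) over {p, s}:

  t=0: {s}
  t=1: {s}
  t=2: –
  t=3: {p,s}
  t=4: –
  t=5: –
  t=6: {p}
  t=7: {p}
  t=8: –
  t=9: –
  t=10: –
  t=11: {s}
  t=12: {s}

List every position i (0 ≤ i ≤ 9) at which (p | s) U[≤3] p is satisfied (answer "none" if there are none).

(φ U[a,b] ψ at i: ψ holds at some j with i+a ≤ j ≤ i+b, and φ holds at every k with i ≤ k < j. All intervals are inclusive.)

Evaluate at each i in [0,9]:
  i=0: ✗ (lhs fails at k=2 before rhs at j=3)
  i=1: ✗ (lhs fails at k=2 before rhs at j=3)
  i=2: ✗ (lhs fails at k=2 before rhs at j=3)
  i=3: ✓ (rhs at j=3)
  i=4: ✗ (lhs fails at k=4 before rhs at j=6)
  i=5: ✗ (lhs fails at k=5 before rhs at j=6)
  i=6: ✓ (rhs at j=6)
  i=7: ✓ (rhs at j=7)
  i=8: ✗ (no rhs in [8,11])
  i=9: ✗ (no rhs in [9,12])

3, 6, 7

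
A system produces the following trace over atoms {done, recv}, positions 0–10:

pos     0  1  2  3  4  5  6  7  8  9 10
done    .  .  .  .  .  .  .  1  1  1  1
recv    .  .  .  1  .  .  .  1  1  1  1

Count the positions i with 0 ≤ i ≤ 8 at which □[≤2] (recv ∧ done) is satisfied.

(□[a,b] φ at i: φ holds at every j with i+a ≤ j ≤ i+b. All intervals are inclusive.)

2

Evaluate at each i in [0,8]:
  i=0: ✗ (fails at j=0)
  i=1: ✗ (fails at j=1)
  i=2: ✗ (fails at j=2)
  i=3: ✗ (fails at j=3)
  i=4: ✗ (fails at j=4)
  i=5: ✗ (fails at j=5)
  i=6: ✗ (fails at j=6)
  i=7: ✓ (all of [7,9])
  i=8: ✓ (all of [8,10])
Positions where it holds: {7, 8} → 2.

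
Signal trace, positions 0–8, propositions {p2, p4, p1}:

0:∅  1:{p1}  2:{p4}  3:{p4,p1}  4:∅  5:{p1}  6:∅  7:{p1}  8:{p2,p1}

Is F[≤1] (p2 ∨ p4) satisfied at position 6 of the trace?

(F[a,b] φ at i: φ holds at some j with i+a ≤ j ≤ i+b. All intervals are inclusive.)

False

Check (p2 ∨ p4) at each j in [6,7]:
  j=6: false
  j=7: false
No position in the window satisfies it → formula fails.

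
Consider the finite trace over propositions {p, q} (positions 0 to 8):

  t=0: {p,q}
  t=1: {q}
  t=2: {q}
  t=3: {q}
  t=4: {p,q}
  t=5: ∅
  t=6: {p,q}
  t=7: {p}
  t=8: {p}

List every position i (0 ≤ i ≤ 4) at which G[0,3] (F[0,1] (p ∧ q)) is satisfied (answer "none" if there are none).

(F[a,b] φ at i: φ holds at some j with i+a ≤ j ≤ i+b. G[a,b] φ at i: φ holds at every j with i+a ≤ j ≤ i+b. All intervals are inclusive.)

Evaluate at each i in [0,4]:
  i=0: ✗ (fails at j=1)
  i=1: ✗ (fails at j=1)
  i=2: ✗ (fails at j=2)
  i=3: ✓ (all of [3,6])
  i=4: ✗ (fails at j=7)

3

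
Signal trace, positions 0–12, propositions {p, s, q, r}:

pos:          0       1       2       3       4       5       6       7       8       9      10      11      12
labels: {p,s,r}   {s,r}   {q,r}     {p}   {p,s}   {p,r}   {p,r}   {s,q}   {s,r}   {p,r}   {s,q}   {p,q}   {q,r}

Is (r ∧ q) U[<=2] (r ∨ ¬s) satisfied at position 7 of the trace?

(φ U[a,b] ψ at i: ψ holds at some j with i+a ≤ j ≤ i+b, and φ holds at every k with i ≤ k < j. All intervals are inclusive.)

False

Need some j in [7,9] with (r ∨ ¬s), and (r ∧ q) at every k in [7,j-1].
  j=7: (r ∨ ¬s) false.
  j=8: (r ∨ ¬s) holds, but (r ∧ q) fails at k=7 → not this j.
  j=9: (r ∨ ¬s) holds, but (r ∧ q) fails at k=7 → not this j.
No j in the window works → until fails.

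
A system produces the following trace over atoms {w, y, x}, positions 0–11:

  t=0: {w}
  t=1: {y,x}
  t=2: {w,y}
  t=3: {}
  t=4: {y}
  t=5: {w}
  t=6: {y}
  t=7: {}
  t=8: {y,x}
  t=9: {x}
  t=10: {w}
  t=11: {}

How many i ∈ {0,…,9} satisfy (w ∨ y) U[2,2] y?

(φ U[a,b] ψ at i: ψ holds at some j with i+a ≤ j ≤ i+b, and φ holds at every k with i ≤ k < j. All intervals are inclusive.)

Evaluate at each i in [0,9]:
  i=0: ✓ (rhs at j=2; lhs holds on [0,1])
  i=1: ✗ (no rhs in [3,3])
  i=2: ✗ (lhs fails at k=3 before rhs at j=4)
  i=3: ✗ (no rhs in [5,5])
  i=4: ✓ (rhs at j=6; lhs holds on [4,5])
  i=5: ✗ (no rhs in [7,7])
  i=6: ✗ (lhs fails at k=7 before rhs at j=8)
  i=7: ✗ (no rhs in [9,9])
  i=8: ✗ (no rhs in [10,10])
  i=9: ✗ (no rhs in [11,11])
Positions where it holds: {0, 4} → 2.

2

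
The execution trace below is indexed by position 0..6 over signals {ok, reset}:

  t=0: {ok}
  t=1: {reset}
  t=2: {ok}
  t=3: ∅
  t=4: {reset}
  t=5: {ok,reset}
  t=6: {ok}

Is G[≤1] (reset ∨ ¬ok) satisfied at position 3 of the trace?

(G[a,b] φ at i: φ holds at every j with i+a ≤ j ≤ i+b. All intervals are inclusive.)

True

Check (reset ∨ ¬ok) at every j in [3,4]:
  j=3: true
  j=4: true
All positions satisfy it → formula holds.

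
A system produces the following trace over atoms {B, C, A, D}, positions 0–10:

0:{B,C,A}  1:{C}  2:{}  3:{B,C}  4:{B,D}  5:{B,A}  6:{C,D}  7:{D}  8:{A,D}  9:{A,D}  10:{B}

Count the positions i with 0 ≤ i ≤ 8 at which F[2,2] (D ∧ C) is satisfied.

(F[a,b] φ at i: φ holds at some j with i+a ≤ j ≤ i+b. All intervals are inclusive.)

Evaluate at each i in [0,8]:
  i=0: ✗ (none in [2,2])
  i=1: ✗ (none in [3,3])
  i=2: ✗ (none in [4,4])
  i=3: ✗ (none in [5,5])
  i=4: ✓ (witness j=6)
  i=5: ✗ (none in [7,7])
  i=6: ✗ (none in [8,8])
  i=7: ✗ (none in [9,9])
  i=8: ✗ (none in [10,10])
Positions where it holds: {4} → 1.

1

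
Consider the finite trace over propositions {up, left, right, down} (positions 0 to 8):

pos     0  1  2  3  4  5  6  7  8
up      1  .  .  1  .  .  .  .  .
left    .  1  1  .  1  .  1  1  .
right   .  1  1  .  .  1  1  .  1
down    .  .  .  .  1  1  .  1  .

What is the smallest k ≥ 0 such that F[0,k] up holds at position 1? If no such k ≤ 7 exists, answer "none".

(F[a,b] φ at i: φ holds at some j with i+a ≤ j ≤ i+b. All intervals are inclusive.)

2

Scan j = 1,2,… for up:
  j=1: fails
  j=2: fails
  j=3: holds
First hit at j=3, so smallest k = 3-1 = 2.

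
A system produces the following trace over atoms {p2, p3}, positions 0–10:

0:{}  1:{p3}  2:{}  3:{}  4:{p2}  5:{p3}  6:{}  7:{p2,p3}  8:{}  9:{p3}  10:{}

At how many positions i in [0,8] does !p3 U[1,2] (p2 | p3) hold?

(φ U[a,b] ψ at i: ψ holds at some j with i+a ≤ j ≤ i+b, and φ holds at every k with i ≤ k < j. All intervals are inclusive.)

Evaluate at each i in [0,8]:
  i=0: ✓ (rhs at j=1; lhs holds on [0,0])
  i=1: ✗ (no rhs in [2,3])
  i=2: ✓ (rhs at j=4; lhs holds on [2,3])
  i=3: ✓ (rhs at j=4; lhs holds on [3,3])
  i=4: ✓ (rhs at j=5; lhs holds on [4,4])
  i=5: ✗ (lhs fails at k=5 before rhs at j=7)
  i=6: ✓ (rhs at j=7; lhs holds on [6,6])
  i=7: ✗ (lhs fails at k=7 before rhs at j=9)
  i=8: ✓ (rhs at j=9; lhs holds on [8,8])
Positions where it holds: {0, 2, 3, 4, 6, 8} → 6.

6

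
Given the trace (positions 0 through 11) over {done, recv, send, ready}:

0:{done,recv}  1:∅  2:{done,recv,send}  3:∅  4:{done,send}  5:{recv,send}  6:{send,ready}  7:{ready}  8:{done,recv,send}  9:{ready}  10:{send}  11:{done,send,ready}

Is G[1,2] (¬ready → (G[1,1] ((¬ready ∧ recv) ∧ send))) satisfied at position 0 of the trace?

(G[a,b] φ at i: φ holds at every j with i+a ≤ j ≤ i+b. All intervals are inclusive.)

Check (¬ready → (G[1,1] ((¬ready ∧ recv) ∧ send))) at every j in [1,2]:
  j=1: antecedent true; consequent holds on [2,2] → ✓
  j=2: antecedent true; consequent fails at 3 → ✗
Fails at j=2 → formula fails.

Does not hold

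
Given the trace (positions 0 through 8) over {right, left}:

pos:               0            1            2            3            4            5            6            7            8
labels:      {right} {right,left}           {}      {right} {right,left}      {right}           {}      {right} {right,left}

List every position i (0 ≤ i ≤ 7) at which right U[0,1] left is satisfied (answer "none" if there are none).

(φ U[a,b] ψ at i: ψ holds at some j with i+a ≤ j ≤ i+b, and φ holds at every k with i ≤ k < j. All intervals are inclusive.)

Evaluate at each i in [0,7]:
  i=0: ✓ (rhs at j=1; lhs holds on [0,0])
  i=1: ✓ (rhs at j=1)
  i=2: ✗ (no rhs in [2,3])
  i=3: ✓ (rhs at j=4; lhs holds on [3,3])
  i=4: ✓ (rhs at j=4)
  i=5: ✗ (no rhs in [5,6])
  i=6: ✗ (no rhs in [6,7])
  i=7: ✓ (rhs at j=8; lhs holds on [7,7])

0, 1, 3, 4, 7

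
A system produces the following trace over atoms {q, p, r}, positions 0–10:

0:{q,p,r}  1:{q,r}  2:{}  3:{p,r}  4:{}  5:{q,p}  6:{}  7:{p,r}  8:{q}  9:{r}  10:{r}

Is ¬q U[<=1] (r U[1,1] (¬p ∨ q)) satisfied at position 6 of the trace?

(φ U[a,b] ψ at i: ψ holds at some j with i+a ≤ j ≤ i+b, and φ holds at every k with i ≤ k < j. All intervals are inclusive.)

Need some j in [6,7] with (r U[1,1] (¬p ∨ q)), and ¬q at every k in [6,j-1].
  j=6: (r U[1,1] (¬p ∨ q)) — fails.
  j=7: (r U[1,1] (¬p ∨ q)) holds; ¬q holds at every k in [6,6] → satisfied.

Holds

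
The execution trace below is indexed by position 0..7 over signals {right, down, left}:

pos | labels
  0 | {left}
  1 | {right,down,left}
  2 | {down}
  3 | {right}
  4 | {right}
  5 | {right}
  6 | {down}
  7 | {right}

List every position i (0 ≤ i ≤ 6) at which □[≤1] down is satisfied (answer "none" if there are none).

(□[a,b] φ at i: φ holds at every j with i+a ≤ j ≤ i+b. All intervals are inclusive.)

1

Evaluate at each i in [0,6]:
  i=0: ✗ (fails at j=0)
  i=1: ✓ (all of [1,2])
  i=2: ✗ (fails at j=3)
  i=3: ✗ (fails at j=3)
  i=4: ✗ (fails at j=4)
  i=5: ✗ (fails at j=5)
  i=6: ✗ (fails at j=7)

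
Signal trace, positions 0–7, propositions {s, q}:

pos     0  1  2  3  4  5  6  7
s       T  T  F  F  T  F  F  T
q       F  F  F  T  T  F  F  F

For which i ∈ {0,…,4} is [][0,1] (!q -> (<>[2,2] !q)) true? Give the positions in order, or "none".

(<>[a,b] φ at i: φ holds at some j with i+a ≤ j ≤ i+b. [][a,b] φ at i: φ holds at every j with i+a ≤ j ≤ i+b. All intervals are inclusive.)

3, 4

Evaluate at each i in [0,4]:
  i=0: ✗ (fails at j=1)
  i=1: ✗ (fails at j=1)
  i=2: ✗ (fails at j=2)
  i=3: ✓ (all of [3,4])
  i=4: ✓ (all of [4,5])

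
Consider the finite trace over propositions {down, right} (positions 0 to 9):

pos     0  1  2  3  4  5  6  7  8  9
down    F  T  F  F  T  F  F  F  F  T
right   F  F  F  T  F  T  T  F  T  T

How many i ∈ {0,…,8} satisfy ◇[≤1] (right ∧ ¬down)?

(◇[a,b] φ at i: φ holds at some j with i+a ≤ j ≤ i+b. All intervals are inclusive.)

Evaluate at each i in [0,8]:
  i=0: ✗ (none in [0,1])
  i=1: ✗ (none in [1,2])
  i=2: ✓ (witness j=3)
  i=3: ✓ (witness j=3)
  i=4: ✓ (witness j=5)
  i=5: ✓ (witness j=5)
  i=6: ✓ (witness j=6)
  i=7: ✓ (witness j=8)
  i=8: ✓ (witness j=8)
Positions where it holds: {2, 3, 4, 5, 6, 7, 8} → 7.

7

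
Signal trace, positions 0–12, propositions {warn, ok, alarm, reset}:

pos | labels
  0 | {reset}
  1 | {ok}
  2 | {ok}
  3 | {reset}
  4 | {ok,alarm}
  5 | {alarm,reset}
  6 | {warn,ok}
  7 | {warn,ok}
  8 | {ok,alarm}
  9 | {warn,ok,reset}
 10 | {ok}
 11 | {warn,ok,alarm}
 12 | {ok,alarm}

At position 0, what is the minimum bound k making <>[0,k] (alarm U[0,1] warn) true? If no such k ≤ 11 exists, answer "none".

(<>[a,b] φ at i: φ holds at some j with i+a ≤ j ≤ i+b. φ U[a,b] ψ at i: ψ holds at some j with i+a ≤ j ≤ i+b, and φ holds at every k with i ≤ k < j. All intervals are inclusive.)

5

Scan j = 0,1,… for (alarm U[0,1] warn):
  j=0: fails
  j=1: fails
  j=2: fails
  j=3: fails
  j=4: fails
  j=5: holds
First hit at j=5, so smallest k = 5-0 = 5.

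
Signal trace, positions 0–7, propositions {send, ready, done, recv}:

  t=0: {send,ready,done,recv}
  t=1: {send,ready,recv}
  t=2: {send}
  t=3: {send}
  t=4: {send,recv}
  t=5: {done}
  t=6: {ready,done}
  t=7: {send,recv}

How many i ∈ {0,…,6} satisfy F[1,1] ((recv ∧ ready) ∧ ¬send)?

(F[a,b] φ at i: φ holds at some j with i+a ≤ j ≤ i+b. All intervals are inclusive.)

Evaluate at each i in [0,6]:
  i=0: ✗ (none in [1,1])
  i=1: ✗ (none in [2,2])
  i=2: ✗ (none in [3,3])
  i=3: ✗ (none in [4,4])
  i=4: ✗ (none in [5,5])
  i=5: ✗ (none in [6,6])
  i=6: ✗ (none in [7,7])
Positions where it holds: {} → 0.

0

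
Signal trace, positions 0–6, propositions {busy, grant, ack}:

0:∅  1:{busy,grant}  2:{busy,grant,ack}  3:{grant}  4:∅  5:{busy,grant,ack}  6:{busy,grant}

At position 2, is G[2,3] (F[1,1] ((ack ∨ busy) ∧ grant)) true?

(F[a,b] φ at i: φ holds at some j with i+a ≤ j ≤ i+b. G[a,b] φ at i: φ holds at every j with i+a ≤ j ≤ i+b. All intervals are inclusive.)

Check F[1,1] ((ack ∨ busy) ∧ grant) at every j in [4,5]:
  j=4: holds (witness at 5)
  j=5: holds (witness at 6)
All positions satisfy it → formula holds.

True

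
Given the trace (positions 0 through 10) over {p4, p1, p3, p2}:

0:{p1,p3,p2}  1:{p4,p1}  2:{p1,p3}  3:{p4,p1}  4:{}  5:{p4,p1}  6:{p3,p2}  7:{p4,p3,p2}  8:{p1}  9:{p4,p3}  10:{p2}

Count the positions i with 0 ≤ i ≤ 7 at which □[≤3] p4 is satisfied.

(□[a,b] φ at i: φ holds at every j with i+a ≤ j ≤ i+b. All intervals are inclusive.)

0

Evaluate at each i in [0,7]:
  i=0: ✗ (fails at j=0)
  i=1: ✗ (fails at j=2)
  i=2: ✗ (fails at j=2)
  i=3: ✗ (fails at j=4)
  i=4: ✗ (fails at j=4)
  i=5: ✗ (fails at j=6)
  i=6: ✗ (fails at j=6)
  i=7: ✗ (fails at j=8)
Positions where it holds: {} → 0.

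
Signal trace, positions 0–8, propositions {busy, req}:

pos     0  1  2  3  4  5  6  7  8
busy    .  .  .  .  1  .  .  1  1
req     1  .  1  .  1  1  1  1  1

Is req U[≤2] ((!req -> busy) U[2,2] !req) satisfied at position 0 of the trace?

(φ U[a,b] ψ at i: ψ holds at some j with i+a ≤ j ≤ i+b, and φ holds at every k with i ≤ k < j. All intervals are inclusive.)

Need some j in [0,2] with ((!req -> busy) U[2,2] !req), and req at every k in [0,j-1].
  j=0: ((!req -> busy) U[2,2] !req) — fails.
  j=1: ((!req -> busy) U[2,2] !req) — fails.
  j=2: ((!req -> busy) U[2,2] !req) — fails.
No j in the window works → until fails.

Does not hold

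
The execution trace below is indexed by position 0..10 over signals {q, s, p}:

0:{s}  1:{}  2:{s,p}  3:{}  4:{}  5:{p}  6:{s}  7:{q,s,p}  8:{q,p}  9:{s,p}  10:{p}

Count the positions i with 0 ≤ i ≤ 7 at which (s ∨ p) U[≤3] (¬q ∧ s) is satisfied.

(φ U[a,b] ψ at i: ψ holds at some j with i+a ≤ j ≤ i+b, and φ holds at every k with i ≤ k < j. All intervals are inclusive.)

Evaluate at each i in [0,7]:
  i=0: ✓ (rhs at j=0)
  i=1: ✗ (lhs fails at k=1 before rhs at j=2)
  i=2: ✓ (rhs at j=2)
  i=3: ✗ (lhs fails at k=3 before rhs at j=6)
  i=4: ✗ (lhs fails at k=4 before rhs at j=6)
  i=5: ✓ (rhs at j=6; lhs holds on [5,5])
  i=6: ✓ (rhs at j=6)
  i=7: ✓ (rhs at j=9; lhs holds on [7,8])
Positions where it holds: {0, 2, 5, 6, 7} → 5.

5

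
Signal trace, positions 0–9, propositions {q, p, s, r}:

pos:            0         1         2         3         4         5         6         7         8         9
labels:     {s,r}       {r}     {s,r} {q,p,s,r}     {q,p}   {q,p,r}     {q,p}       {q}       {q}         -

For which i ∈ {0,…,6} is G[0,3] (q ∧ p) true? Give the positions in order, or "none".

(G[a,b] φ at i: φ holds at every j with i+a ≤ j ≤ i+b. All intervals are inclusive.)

Evaluate at each i in [0,6]:
  i=0: ✗ (fails at j=0)
  i=1: ✗ (fails at j=1)
  i=2: ✗ (fails at j=2)
  i=3: ✓ (all of [3,6])
  i=4: ✗ (fails at j=7)
  i=5: ✗ (fails at j=7)
  i=6: ✗ (fails at j=7)

3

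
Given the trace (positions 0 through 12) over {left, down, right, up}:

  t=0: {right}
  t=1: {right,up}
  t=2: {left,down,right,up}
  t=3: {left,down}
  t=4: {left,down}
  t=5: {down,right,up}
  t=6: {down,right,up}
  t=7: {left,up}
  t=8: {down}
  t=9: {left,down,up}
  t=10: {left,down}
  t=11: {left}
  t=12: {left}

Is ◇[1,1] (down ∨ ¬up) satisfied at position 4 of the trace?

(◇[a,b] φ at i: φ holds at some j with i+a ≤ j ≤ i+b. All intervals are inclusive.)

Holds

Check (down ∨ ¬up) at each j in [5,5]:
  j=5: true
Found at j=5 → formula holds.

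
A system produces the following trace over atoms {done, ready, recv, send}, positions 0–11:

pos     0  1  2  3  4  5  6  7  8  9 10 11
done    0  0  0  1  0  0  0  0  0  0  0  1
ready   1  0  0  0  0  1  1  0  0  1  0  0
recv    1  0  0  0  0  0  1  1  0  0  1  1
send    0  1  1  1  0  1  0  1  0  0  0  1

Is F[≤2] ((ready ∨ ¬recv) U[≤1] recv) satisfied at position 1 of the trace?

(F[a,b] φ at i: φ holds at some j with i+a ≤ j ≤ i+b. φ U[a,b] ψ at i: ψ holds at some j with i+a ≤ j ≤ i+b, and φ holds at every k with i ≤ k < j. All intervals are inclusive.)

False

Check ((ready ∨ ¬recv) U[≤1] recv) at each j in [1,3]:
  j=1: fails
  j=2: fails
  j=3: fails
No position in the window satisfies it → formula fails.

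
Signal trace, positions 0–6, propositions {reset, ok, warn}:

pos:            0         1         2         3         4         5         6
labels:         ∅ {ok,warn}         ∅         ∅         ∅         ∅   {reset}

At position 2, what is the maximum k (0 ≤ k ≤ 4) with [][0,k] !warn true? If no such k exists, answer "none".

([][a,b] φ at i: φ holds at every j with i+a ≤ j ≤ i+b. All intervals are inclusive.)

4

!warn must hold from j=2 onward; find where it first fails.
  j=2: holds
  j=3: holds
  j=4: holds
  j=5: holds
  j=6: holds
Holds through j=6; largest k = 4.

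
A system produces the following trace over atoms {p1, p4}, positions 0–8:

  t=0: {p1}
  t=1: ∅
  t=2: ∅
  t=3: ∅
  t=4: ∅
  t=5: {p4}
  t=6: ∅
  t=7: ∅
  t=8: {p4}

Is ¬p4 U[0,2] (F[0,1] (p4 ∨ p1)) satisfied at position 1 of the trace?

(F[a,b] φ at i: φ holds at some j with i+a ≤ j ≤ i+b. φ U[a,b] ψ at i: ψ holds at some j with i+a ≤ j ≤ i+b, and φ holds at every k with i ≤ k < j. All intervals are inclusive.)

Does not hold

Need some j in [1,3] with F[0,1] (p4 ∨ p1), and ¬p4 at every k in [1,j-1].
  j=1: F[0,1] (p4 ∨ p1) — fails (none in [1,2]).
  j=2: F[0,1] (p4 ∨ p1) — fails (none in [2,3]).
  j=3: F[0,1] (p4 ∨ p1) — fails (none in [3,4]).
No j in the window works → until fails.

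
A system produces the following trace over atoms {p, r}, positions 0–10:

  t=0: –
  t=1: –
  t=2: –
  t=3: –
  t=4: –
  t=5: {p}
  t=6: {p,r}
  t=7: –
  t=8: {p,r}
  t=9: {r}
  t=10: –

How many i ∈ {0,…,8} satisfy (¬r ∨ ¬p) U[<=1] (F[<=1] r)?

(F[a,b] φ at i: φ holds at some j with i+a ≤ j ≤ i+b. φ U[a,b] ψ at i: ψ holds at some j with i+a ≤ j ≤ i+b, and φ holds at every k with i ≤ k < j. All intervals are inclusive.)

5

Evaluate at each i in [0,8]:
  i=0: ✗ (no rhs in [0,1])
  i=1: ✗ (no rhs in [1,2])
  i=2: ✗ (no rhs in [2,3])
  i=3: ✗ (no rhs in [3,4])
  i=4: ✓ (rhs at j=5; lhs holds on [4,4])
  i=5: ✓ (rhs at j=5)
  i=6: ✓ (rhs at j=6)
  i=7: ✓ (rhs at j=7)
  i=8: ✓ (rhs at j=8)
Positions where it holds: {4, 5, 6, 7, 8} → 5.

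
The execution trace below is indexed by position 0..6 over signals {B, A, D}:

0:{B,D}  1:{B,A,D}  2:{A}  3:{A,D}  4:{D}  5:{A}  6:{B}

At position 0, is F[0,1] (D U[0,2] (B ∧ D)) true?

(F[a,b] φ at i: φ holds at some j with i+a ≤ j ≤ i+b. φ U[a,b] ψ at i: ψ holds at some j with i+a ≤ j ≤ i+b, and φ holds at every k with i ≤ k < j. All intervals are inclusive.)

Yes

Check (D U[0,2] (B ∧ D)) at each j in [0,1]:
  j=0: holds
  j=1: holds
Found at j=0 → formula holds.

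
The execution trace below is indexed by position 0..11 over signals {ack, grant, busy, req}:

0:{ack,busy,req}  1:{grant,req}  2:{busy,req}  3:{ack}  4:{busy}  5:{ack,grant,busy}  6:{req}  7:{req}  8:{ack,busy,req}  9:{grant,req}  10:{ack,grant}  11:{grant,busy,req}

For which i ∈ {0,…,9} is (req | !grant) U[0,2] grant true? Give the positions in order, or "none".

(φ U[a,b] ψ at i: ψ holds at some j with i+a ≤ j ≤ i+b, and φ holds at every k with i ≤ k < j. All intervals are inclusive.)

0, 1, 3, 4, 5, 7, 8, 9

Evaluate at each i in [0,9]:
  i=0: ✓ (rhs at j=1; lhs holds on [0,0])
  i=1: ✓ (rhs at j=1)
  i=2: ✗ (no rhs in [2,4])
  i=3: ✓ (rhs at j=5; lhs holds on [3,4])
  i=4: ✓ (rhs at j=5; lhs holds on [4,4])
  i=5: ✓ (rhs at j=5)
  i=6: ✗ (no rhs in [6,8])
  i=7: ✓ (rhs at j=9; lhs holds on [7,8])
  i=8: ✓ (rhs at j=9; lhs holds on [8,8])
  i=9: ✓ (rhs at j=9)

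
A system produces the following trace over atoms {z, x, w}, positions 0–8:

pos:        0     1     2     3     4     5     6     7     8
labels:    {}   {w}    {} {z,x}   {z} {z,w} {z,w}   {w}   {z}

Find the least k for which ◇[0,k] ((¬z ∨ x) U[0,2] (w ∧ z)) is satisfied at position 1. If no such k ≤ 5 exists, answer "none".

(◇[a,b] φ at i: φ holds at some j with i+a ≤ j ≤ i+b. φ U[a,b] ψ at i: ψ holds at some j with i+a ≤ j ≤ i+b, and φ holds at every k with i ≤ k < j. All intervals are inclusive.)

Scan j = 1,2,… for ((¬z ∨ x) U[0,2] (w ∧ z)):
  j=1: fails
  j=2: fails
  j=3: fails
  j=4: fails
  j=5: holds
First hit at j=5, so smallest k = 5-1 = 4.

4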